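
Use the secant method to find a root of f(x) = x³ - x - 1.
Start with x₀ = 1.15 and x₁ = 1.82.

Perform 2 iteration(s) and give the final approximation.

f(x) = x³ - x - 1
x₀ = 1.15, x₁ = 1.82

Secant formula: x_{n+1} = x_n - f(x_n)(x_n - x_{n-1})/(f(x_n) - f(x_{n-1}))

Iteration 1:
  f(1.150000) = -0.629125
  f(1.820000) = 3.208568
  x_2 = 1.820000 - 3.208568×(1.820000 - 1.150000)/(3.208568 - (-0.629125))
       = 1.259835
Iteration 2:
  f(1.820000) = 3.208568
  f(1.259835) = -0.260244
  x_3 = 1.259835 - (-0.260244)×(1.259835 - 1.820000)/(-0.260244 - 3.208568)
       = 1.301861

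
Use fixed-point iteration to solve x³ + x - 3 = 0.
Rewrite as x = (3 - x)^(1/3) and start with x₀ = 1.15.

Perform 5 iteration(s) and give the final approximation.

Equation: x³ + x - 3 = 0
Fixed-point form: x = (3 - x)^(1/3)
x₀ = 1.15

x_1 = g(1.150000) = 1.227601
x_2 = g(1.227601) = 1.210191
x_3 = g(1.210191) = 1.214140
x_4 = g(1.214140) = 1.213247
x_5 = g(1.213247) = 1.213449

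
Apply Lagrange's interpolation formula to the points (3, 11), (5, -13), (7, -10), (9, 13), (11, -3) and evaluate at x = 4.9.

Lagrange interpolation formula:
P(x) = Σ yᵢ × Lᵢ(x)
where Lᵢ(x) = Π_{j≠i} (x - xⱼ)/(xᵢ - xⱼ)

L_0(4.9) = (4.9 - 5)/(3 - 5) × (4.9 - 7)/(3 - 7) × (4.9 - 9)/(3 - 9) × (4.9 - 11)/(3 - 11) = 0.013677
L_1(4.9) = (4.9 - 3)/(5 - 3) × (4.9 - 7)/(5 - 7) × (4.9 - 9)/(5 - 9) × (4.9 - 11)/(5 - 11) = 1.039478
L_2(4.9) = (4.9 - 3)/(7 - 3) × (4.9 - 5)/(7 - 5) × (4.9 - 9)/(7 - 9) × (4.9 - 11)/(7 - 11) = -0.074248
L_3(4.9) = (4.9 - 3)/(9 - 3) × (4.9 - 5)/(9 - 5) × (4.9 - 7)/(9 - 7) × (4.9 - 11)/(9 - 11) = 0.025353
L_4(4.9) = (4.9 - 3)/(11 - 3) × (4.9 - 5)/(11 - 5) × (4.9 - 7)/(11 - 7) × (4.9 - 9)/(11 - 9) = -0.004260

P(4.9) = 11×L_0(4.9) + (-13)×L_1(4.9) + (-10)×L_2(4.9) + 13×L_3(4.9) + (-3)×L_4(4.9)
P(4.9) = -12.277909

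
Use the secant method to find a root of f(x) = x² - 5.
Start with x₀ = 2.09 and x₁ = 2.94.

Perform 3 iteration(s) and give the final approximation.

f(x) = x² - 5
x₀ = 2.09, x₁ = 2.94

Secant formula: x_{n+1} = x_n - f(x_n)(x_n - x_{n-1})/(f(x_n) - f(x_{n-1}))

Iteration 1:
  f(2.090000) = -0.631900
  f(2.940000) = 3.643600
  x_2 = 2.940000 - 3.643600×(2.940000 - 2.090000)/(3.643600 - (-0.631900))
       = 2.215626
Iteration 2:
  f(2.940000) = 3.643600
  f(2.215626) = -0.091000
  x_3 = 2.215626 - (-0.091000)×(2.215626 - 2.940000)/(-0.091000 - 3.643600)
       = 2.233277
Iteration 3:
  f(2.215626) = -0.091000
  f(2.233277) = -0.012474
  x_4 = 2.233277 - (-0.012474)×(2.233277 - 2.215626)/(-0.012474 - (-0.091000))
       = 2.236081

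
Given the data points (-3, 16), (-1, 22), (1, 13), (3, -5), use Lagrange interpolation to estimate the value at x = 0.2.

Lagrange interpolation formula:
P(x) = Σ yᵢ × Lᵢ(x)
where Lᵢ(x) = Π_{j≠i} (x - xⱼ)/(xᵢ - xⱼ)

L_0(0.2) = (0.2 - (-1))/(-3 - (-1)) × (0.2 - 1)/(-3 - 1) × (0.2 - 3)/(-3 - 3) = -0.056000
L_1(0.2) = (0.2 - (-3))/(-1 - (-3)) × (0.2 - 1)/(-1 - 1) × (0.2 - 3)/(-1 - 3) = 0.448000
L_2(0.2) = (0.2 - (-3))/(1 - (-3)) × (0.2 - (-1))/(1 - (-1)) × (0.2 - 3)/(1 - 3) = 0.672000
L_3(0.2) = (0.2 - (-3))/(3 - (-3)) × (0.2 - (-1))/(3 - (-1)) × (0.2 - 1)/(3 - 1) = -0.064000

P(0.2) = 16×L_0(0.2) + 22×L_1(0.2) + 13×L_2(0.2) + (-5)×L_3(0.2)
P(0.2) = 18.016000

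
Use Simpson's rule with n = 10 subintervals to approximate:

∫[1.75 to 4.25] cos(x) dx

f(x) = cos(x)
a = 1.75, b = 4.25, n = 10
h = (b - a)/n = 0.250000

Simpson's rule: (h/3)[f(x₀) + 4f(x₁) + 2f(x₂) + ... + f(xₙ)]

x_0 = 1.7500, f(x_0) = -0.178246, coefficient = 1
x_1 = 2.0000, f(x_1) = -0.416147, coefficient = 4
x_2 = 2.2500, f(x_2) = -0.628174, coefficient = 2
x_3 = 2.5000, f(x_3) = -0.801144, coefficient = 4
x_4 = 2.7500, f(x_4) = -0.924302, coefficient = 2
x_5 = 3.0000, f(x_5) = -0.989992, coefficient = 4
x_6 = 3.2500, f(x_6) = -0.994130, coefficient = 2
x_7 = 3.5000, f(x_7) = -0.936457, coefficient = 4
x_8 = 3.7500, f(x_8) = -0.820559, coefficient = 2
x_9 = 4.0000, f(x_9) = -0.653644, coefficient = 4
x_10 = 4.2500, f(x_10) = -0.446087, coefficient = 1

I ≈ (0.250000/3) × -22.548197 = -1.879016
Exact value: -1.878975
Error: 0.000041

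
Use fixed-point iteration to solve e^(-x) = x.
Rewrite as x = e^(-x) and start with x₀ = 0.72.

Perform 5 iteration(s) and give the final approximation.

Equation: e^(-x) = x
Fixed-point form: x = e^(-x)
x₀ = 0.72

x_1 = g(0.720000) = 0.486752
x_2 = g(0.486752) = 0.614619
x_3 = g(0.614619) = 0.540847
x_4 = g(0.540847) = 0.582255
x_5 = g(0.582255) = 0.558637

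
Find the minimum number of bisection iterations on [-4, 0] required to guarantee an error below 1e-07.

We need (b-a)/2^n ≤ 1e-07
(0 - (-4))/2^n ≤ 1e-07
4/2^n ≤ 1e-07
2^n ≥ 40000000
n ≥ log₂(40000000) = 25.25
n ≥ 26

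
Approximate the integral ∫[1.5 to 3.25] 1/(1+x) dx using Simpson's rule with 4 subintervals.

f(x) = 1/(1+x)
a = 1.5, b = 3.25, n = 4
h = (b - a)/n = 0.437500

Simpson's rule: (h/3)[f(x₀) + 4f(x₁) + 2f(x₂) + ... + f(xₙ)]

x_0 = 1.5000, f(x_0) = 0.400000, coefficient = 1
x_1 = 1.9375, f(x_1) = 0.340426, coefficient = 4
x_2 = 2.3750, f(x_2) = 0.296296, coefficient = 2
x_3 = 2.8125, f(x_3) = 0.262295, coefficient = 4
x_4 = 3.2500, f(x_4) = 0.235294, coefficient = 1

I ≈ (0.437500/3) × 3.638769 = 0.530654
Exact value: 0.530628
Error: 0.000026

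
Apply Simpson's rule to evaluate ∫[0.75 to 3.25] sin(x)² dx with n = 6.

f(x) = sin(x)²
a = 0.75, b = 3.25, n = 6
h = (b - a)/n = 0.416667

Simpson's rule: (h/3)[f(x₀) + 4f(x₁) + 2f(x₂) + ... + f(xₙ)]

x_0 = 0.7500, f(x_0) = 0.464631, coefficient = 1
x_1 = 1.1667, f(x_1) = 0.845379, coefficient = 4
x_2 = 1.5833, f(x_2) = 0.999843, coefficient = 2
x_3 = 2.0000, f(x_3) = 0.826822, coefficient = 4
x_4 = 2.4167, f(x_4) = 0.439675, coefficient = 2
x_5 = 2.8333, f(x_5) = 0.092052, coefficient = 4
x_6 = 3.2500, f(x_6) = 0.011706, coefficient = 1

I ≈ (0.416667/3) × 10.412384 = 1.446165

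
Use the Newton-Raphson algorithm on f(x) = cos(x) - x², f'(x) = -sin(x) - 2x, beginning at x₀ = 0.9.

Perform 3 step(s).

f(x) = cos(x) - x²
f'(x) = -sin(x) - 2x
x₀ = 0.9

Newton-Raphson formula: x_{n+1} = x_n - f(x_n)/f'(x_n)

Iteration 1:
  f(0.900000) = -0.188390
  f'(0.900000) = -2.583327
  x_1 = 0.900000 - (-0.188390)/(-2.583327) = 0.827075
Iteration 2:
  f(0.827075) = -0.007021
  f'(0.827075) = -2.390103
  x_2 = 0.827075 - (-0.007021)/(-2.390103) = 0.824137
Iteration 3:
  f(0.824137) = -0.000012
  f'(0.824137) = -2.382236
  x_3 = 0.824137 - (-0.000012)/(-2.382236) = 0.824132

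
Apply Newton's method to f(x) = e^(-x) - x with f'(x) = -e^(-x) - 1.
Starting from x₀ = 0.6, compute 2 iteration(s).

f(x) = e^(-x) - x
f'(x) = -e^(-x) - 1
x₀ = 0.6

Newton-Raphson formula: x_{n+1} = x_n - f(x_n)/f'(x_n)

Iteration 1:
  f(0.600000) = -0.051188
  f'(0.600000) = -1.548812
  x_1 = 0.600000 - (-0.051188)/(-1.548812) = 0.566950
Iteration 2:
  f(0.566950) = 0.000303
  f'(0.566950) = -1.567253
  x_2 = 0.566950 - 0.000303/(-1.567253) = 0.567143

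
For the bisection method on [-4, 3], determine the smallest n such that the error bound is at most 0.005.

We need (b-a)/2^n ≤ 0.005
(3 - (-4))/2^n ≤ 0.005
7/2^n ≤ 0.005
2^n ≥ 1400
n ≥ log₂(1400) = 10.45
n ≥ 11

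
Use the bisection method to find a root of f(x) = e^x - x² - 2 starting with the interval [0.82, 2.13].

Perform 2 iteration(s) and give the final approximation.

f(x) = e^x - x² - 2
Initial interval: [0.82, 2.13]

Iteration 1:
  c_1 = (0.820000 + 2.130000)/2 = 1.475000
  f(c_1) = f(1.475000) = 0.195411
  f(a) × f(c) < 0, new interval: [0.820000, 1.475000]
Iteration 2:
  c_2 = (0.820000 + 1.475000)/2 = 1.147500
  f(c_2) = f(1.147500) = -0.166449
  f(a) × f(c) ≥ 0, new interval: [1.147500, 1.475000]

After 2 iteration(s), the approximation is c_2 = 1.147500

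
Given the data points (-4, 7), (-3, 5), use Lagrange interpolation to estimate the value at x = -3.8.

Lagrange interpolation formula:
P(x) = Σ yᵢ × Lᵢ(x)
where Lᵢ(x) = Π_{j≠i} (x - xⱼ)/(xᵢ - xⱼ)

L_0(-3.8) = (-3.8 - (-3))/(-4 - (-3)) = 0.800000
L_1(-3.8) = (-3.8 - (-4))/(-3 - (-4)) = 0.200000

P(-3.8) = 7×L_0(-3.8) + 5×L_1(-3.8)
P(-3.8) = 6.600000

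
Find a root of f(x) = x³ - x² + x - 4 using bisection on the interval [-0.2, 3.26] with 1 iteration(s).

f(x) = x³ - x² + x - 4
Initial interval: [-0.2, 3.26]

Iteration 1:
  c_1 = (-0.200000 + 3.260000)/2 = 1.530000
  f(c_1) = f(1.530000) = -1.229323
  f(a) × f(c) ≥ 0, new interval: [1.530000, 3.260000]

After 1 iteration(s), the approximation is c_1 = 1.530000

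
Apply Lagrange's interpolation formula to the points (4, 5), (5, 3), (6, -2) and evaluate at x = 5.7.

Lagrange interpolation formula:
P(x) = Σ yᵢ × Lᵢ(x)
where Lᵢ(x) = Π_{j≠i} (x - xⱼ)/(xᵢ - xⱼ)

L_0(5.7) = (5.7 - 5)/(4 - 5) × (5.7 - 6)/(4 - 6) = -0.105000
L_1(5.7) = (5.7 - 4)/(5 - 4) × (5.7 - 6)/(5 - 6) = 0.510000
L_2(5.7) = (5.7 - 4)/(6 - 4) × (5.7 - 5)/(6 - 5) = 0.595000

P(5.7) = 5×L_0(5.7) + 3×L_1(5.7) + (-2)×L_2(5.7)
P(5.7) = -0.185000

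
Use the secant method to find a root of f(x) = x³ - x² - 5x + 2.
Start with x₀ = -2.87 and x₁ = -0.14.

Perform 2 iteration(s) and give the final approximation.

f(x) = x³ - x² - 5x + 2
x₀ = -2.87, x₁ = -0.14

Secant formula: x_{n+1} = x_n - f(x_n)(x_n - x_{n-1})/(f(x_n) - f(x_{n-1}))

Iteration 1:
  f(-2.870000) = -15.526803
  f(-0.140000) = 2.677656
  x_2 = -0.140000 - 2.677656×(-0.140000 - (-2.870000))/(2.677656 - (-15.526803))
       = -0.541550
Iteration 2:
  f(-0.140000) = 2.677656
  f(-0.541550) = 4.255650
  x_3 = -0.541550 - 4.255650×(-0.541550 - (-0.140000))/(4.255650 - 2.677656)
       = 0.541380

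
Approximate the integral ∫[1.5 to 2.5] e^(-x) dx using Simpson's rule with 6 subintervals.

f(x) = e^(-x)
a = 1.5, b = 2.5, n = 6
h = (b - a)/n = 0.166667

Simpson's rule: (h/3)[f(x₀) + 4f(x₁) + 2f(x₂) + ... + f(xₙ)]

x_0 = 1.5000, f(x_0) = 0.223130, coefficient = 1
x_1 = 1.6667, f(x_1) = 0.188876, coefficient = 4
x_2 = 1.8333, f(x_2) = 0.159880, coefficient = 2
x_3 = 2.0000, f(x_3) = 0.135335, coefficient = 4
x_4 = 2.1667, f(x_4) = 0.114559, coefficient = 2
x_5 = 2.3333, f(x_5) = 0.096972, coefficient = 4
x_6 = 2.5000, f(x_6) = 0.082085, coefficient = 1

I ≈ (0.166667/3) × 2.538824 = 0.141046
Exact value: 0.141045
Error: 0.000001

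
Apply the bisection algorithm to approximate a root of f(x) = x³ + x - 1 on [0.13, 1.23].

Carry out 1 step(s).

f(x) = x³ + x - 1
Initial interval: [0.13, 1.23]

Iteration 1:
  c_1 = (0.130000 + 1.230000)/2 = 0.680000
  f(c_1) = f(0.680000) = -0.005568
  f(a) × f(c) ≥ 0, new interval: [0.680000, 1.230000]

After 1 iteration(s), the approximation is c_1 = 0.680000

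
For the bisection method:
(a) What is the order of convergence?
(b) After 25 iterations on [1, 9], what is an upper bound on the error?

(a) Bisection has linear (order 1) convergence; the error is halved each step.

(b) Error bound = (b-a)/2^n = (9 - 1)/2^{25}
    = 8/2^{25}

(a) 1 (linear); (b) error ≤ 2.38e-07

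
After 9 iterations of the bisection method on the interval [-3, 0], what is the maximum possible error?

Bisection error bound: |error| ≤ (b-a)/2^n
|error| ≤ (0 - (-3))/2^9 = 3/2^9
|error| ≤ 0.0058593750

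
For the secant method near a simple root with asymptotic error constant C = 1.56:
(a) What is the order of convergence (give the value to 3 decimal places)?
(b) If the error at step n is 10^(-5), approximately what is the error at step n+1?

(a) Secant method has superlinear convergence with order φ = (1+√5)/2 ≈ 1.618.
    This means |e_{n+1}| ≈ C|e_n|^1.618.

(b) With |e_n| = 10^(-5) and C = 1.56:
    |e_{n+1}| ≈ 1.56 × (10^(-5))^1.618 = 1.56 × 10^(-8.09)

(a) ≈ 1.618 (golden ratio); (b) |e_{n+1}| ≈ 1.268e-08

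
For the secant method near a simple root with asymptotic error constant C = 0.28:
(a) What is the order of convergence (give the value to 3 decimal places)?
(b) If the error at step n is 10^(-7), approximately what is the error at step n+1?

(a) Secant method has superlinear convergence with order φ = (1+√5)/2 ≈ 1.618.
    This means |e_{n+1}| ≈ C|e_n|^1.618.

(b) With |e_n| = 10^(-7) and C = 0.28:
    |e_{n+1}| ≈ 0.28 × (10^(-7))^1.618 = 0.28 × 10^(-11.33)

(a) ≈ 1.618 (golden ratio); (b) |e_{n+1}| ≈ 1.321e-12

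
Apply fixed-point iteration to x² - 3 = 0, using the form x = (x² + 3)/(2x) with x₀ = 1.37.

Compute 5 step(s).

Equation: x² - 3 = 0
Fixed-point form: x = (x² + 3)/(2x)
x₀ = 1.37

x_1 = g(1.370000) = 1.779891
x_2 = g(1.779891) = 1.732694
x_3 = g(1.732694) = 1.732051
x_4 = g(1.732051) = 1.732051
x_5 = g(1.732051) = 1.732051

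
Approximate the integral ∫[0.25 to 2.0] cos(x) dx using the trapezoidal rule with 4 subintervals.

f(x) = cos(x)
a = 0.25, b = 2.0, n = 4
h = (b - a)/n = 0.437500

Trapezoidal rule: (h/2)[f(x₀) + 2f(x₁) + 2f(x₂) + ... + f(xₙ)]

x_0 = 0.2500, f(x_0) = 0.968912, coefficient = 1
x_1 = 0.6875, f(x_1) = 0.772835, coefficient = 2
x_2 = 1.1250, f(x_2) = 0.431177, coefficient = 2
x_3 = 1.5625, f(x_3) = 0.008296, coefficient = 2
x_4 = 2.0000, f(x_4) = -0.416147, coefficient = 1

I ≈ (0.437500/2) × 2.977381 = 0.651302
Exact value: 0.661893
Error: 0.010591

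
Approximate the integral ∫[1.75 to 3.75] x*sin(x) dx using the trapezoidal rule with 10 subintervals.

f(x) = x*sin(x)
a = 1.75, b = 3.75, n = 10
h = (b - a)/n = 0.200000

Trapezoidal rule: (h/2)[f(x₀) + 2f(x₁) + 2f(x₂) + ... + f(xₙ)]

x_0 = 1.7500, f(x_0) = 1.721975, coefficient = 1
x_1 = 1.9500, f(x_1) = 1.811471, coefficient = 2
x_2 = 2.1500, f(x_2) = 1.799332, coefficient = 2
x_3 = 2.3500, f(x_3) = 1.671962, coefficient = 2
x_4 = 2.5500, f(x_4) = 1.422093, coefficient = 2
x_5 = 2.7500, f(x_5) = 1.049568, coefficient = 2
x_6 = 2.9500, f(x_6) = 0.561747, coefficient = 2
x_7 = 3.1500, f(x_7) = -0.026483, coefficient = 2
x_8 = 3.3500, f(x_8) = -0.693122, coefficient = 2
x_9 = 3.5500, f(x_9) = -1.409876, coefficient = 2
x_10 = 3.7500, f(x_10) = -2.143355, coefficient = 1

I ≈ (0.200000/2) × 11.952008 = 1.195201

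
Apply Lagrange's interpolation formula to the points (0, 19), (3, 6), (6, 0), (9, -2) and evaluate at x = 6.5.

Lagrange interpolation formula:
P(x) = Σ yᵢ × Lᵢ(x)
where Lᵢ(x) = Π_{j≠i} (x - xⱼ)/(xᵢ - xⱼ)

L_0(6.5) = (6.5 - 3)/(0 - 3) × (6.5 - 6)/(0 - 6) × (6.5 - 9)/(0 - 9) = 0.027006
L_1(6.5) = (6.5 - 0)/(3 - 0) × (6.5 - 6)/(3 - 6) × (6.5 - 9)/(3 - 9) = -0.150463
L_2(6.5) = (6.5 - 0)/(6 - 0) × (6.5 - 3)/(6 - 3) × (6.5 - 9)/(6 - 9) = 1.053241
L_3(6.5) = (6.5 - 0)/(9 - 0) × (6.5 - 3)/(9 - 3) × (6.5 - 6)/(9 - 6) = 0.070216

P(6.5) = 19×L_0(6.5) + 6×L_1(6.5) + 0×L_2(6.5) + (-2)×L_3(6.5)
P(6.5) = -0.530093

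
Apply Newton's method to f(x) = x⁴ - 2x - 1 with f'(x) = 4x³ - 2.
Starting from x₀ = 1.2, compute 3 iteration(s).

f(x) = x⁴ - 2x - 1
f'(x) = 4x³ - 2
x₀ = 1.2

Newton-Raphson formula: x_{n+1} = x_n - f(x_n)/f'(x_n)

Iteration 1:
  f(1.200000) = -1.326400
  f'(1.200000) = 4.912000
  x_1 = 1.200000 - (-1.326400)/4.912000 = 1.470033
Iteration 2:
  f(1.470033) = 0.729838
  f'(1.470033) = 10.706937
  x_2 = 1.470033 - 0.729838/10.706937 = 1.401868
Iteration 3:
  f(1.401868) = 0.058405
  f'(1.401868) = 9.019986
  x_3 = 1.401868 - 0.058405/9.019986 = 1.395393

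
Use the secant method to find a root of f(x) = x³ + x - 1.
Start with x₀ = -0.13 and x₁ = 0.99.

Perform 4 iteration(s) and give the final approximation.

f(x) = x³ + x - 1
x₀ = -0.13, x₁ = 0.99

Secant formula: x_{n+1} = x_n - f(x_n)(x_n - x_{n-1})/(f(x_n) - f(x_{n-1}))

Iteration 1:
  f(-0.130000) = -1.132197
  f(0.990000) = 0.960299
  x_2 = 0.990000 - 0.960299×(0.990000 - (-0.130000))/(0.960299 - (-1.132197))
       = 0.476004
Iteration 2:
  f(0.990000) = 0.960299
  f(0.476004) = -0.416143
  x_3 = 0.476004 - (-0.416143)×(0.476004 - 0.990000)/(-0.416143 - 0.960299)
       = 0.631402
Iteration 3:
  f(0.476004) = -0.416143
  f(0.631402) = -0.116879
  x_4 = 0.631402 - (-0.116879)×(0.631402 - 0.476004)/(-0.116879 - (-0.416143))
       = 0.692093
Iteration 4:
  f(0.631402) = -0.116879
  f(0.692093) = 0.023600
  x_5 = 0.692093 - 0.023600×(0.692093 - 0.631402)/(0.023600 - (-0.116879))
       = 0.681897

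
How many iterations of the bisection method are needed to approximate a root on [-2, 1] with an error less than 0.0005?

We need (b-a)/2^n ≤ 0.0005
(1 - (-2))/2^n ≤ 0.0005
3/2^n ≤ 0.0005
2^n ≥ 6000
n ≥ log₂(6000) = 12.55
n ≥ 13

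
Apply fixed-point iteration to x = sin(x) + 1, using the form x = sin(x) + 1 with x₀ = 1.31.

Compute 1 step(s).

Equation: x = sin(x) + 1
Fixed-point form: x = sin(x) + 1
x₀ = 1.31

x_1 = g(1.310000) = 1.966185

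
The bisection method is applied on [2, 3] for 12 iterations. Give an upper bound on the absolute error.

Bisection error bound: |error| ≤ (b-a)/2^n
|error| ≤ (3 - 2)/2^12 = 1/2^12
|error| ≤ 0.0002441406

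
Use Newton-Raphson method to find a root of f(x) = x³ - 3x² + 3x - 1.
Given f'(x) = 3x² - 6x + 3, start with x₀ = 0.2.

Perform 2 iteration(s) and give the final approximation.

f(x) = x³ - 3x² + 3x - 1
f'(x) = 3x² - 6x + 3
x₀ = 0.2

Newton-Raphson formula: x_{n+1} = x_n - f(x_n)/f'(x_n)

Iteration 1:
  f(0.200000) = -0.512000
  f'(0.200000) = 1.920000
  x_1 = 0.200000 - (-0.512000)/1.920000 = 0.466667
Iteration 2:
  f(0.466667) = -0.151704
  f'(0.466667) = 0.853333
  x_2 = 0.466667 - (-0.151704)/0.853333 = 0.644444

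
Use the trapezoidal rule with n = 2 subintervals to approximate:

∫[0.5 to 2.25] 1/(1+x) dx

f(x) = 1/(1+x)
a = 0.5, b = 2.25, n = 2
h = (b - a)/n = 0.875000

Trapezoidal rule: (h/2)[f(x₀) + 2f(x₁) + 2f(x₂) + ... + f(xₙ)]

x_0 = 0.5000, f(x_0) = 0.666667, coefficient = 1
x_1 = 1.3750, f(x_1) = 0.421053, coefficient = 2
x_2 = 2.2500, f(x_2) = 0.307692, coefficient = 1

I ≈ (0.875000/2) × 1.816464 = 0.794703
Exact value: 0.773190
Error: 0.021513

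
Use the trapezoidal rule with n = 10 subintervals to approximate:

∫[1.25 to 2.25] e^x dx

f(x) = e^x
a = 1.25, b = 2.25, n = 10
h = (b - a)/n = 0.100000

Trapezoidal rule: (h/2)[f(x₀) + 2f(x₁) + 2f(x₂) + ... + f(xₙ)]

x_0 = 1.2500, f(x_0) = 3.490343, coefficient = 1
x_1 = 1.3500, f(x_1) = 3.857426, coefficient = 2
x_2 = 1.4500, f(x_2) = 4.263115, coefficient = 2
x_3 = 1.5500, f(x_3) = 4.711470, coefficient = 2
x_4 = 1.6500, f(x_4) = 5.206980, coefficient = 2
x_5 = 1.7500, f(x_5) = 5.754603, coefficient = 2
x_6 = 1.8500, f(x_6) = 6.359820, coefficient = 2
x_7 = 1.9500, f(x_7) = 7.028688, coefficient = 2
x_8 = 2.0500, f(x_8) = 7.767901, coefficient = 2
x_9 = 2.1500, f(x_9) = 8.584858, coefficient = 2
x_10 = 2.2500, f(x_10) = 9.487736, coefficient = 1

I ≈ (0.100000/2) × 120.047797 = 6.002390
Exact value: 5.997393
Error: 0.004997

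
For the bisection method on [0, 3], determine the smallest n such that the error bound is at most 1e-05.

We need (b-a)/2^n ≤ 1e-05
(3 - 0)/2^n ≤ 1e-05
3/2^n ≤ 1e-05
2^n ≥ 300000
n ≥ log₂(300000) = 18.19
n ≥ 19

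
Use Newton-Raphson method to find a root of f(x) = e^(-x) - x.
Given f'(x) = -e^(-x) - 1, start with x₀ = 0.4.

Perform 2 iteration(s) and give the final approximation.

f(x) = e^(-x) - x
f'(x) = -e^(-x) - 1
x₀ = 0.4

Newton-Raphson formula: x_{n+1} = x_n - f(x_n)/f'(x_n)

Iteration 1:
  f(0.400000) = 0.270320
  f'(0.400000) = -1.670320
  x_1 = 0.400000 - 0.270320/(-1.670320) = 0.561837
Iteration 2:
  f(0.561837) = 0.008323
  f'(0.561837) = -1.570161
  x_2 = 0.561837 - 0.008323/(-1.570161) = 0.567138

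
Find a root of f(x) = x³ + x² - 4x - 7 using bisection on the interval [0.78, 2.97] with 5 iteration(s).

f(x) = x³ + x² - 4x - 7
Initial interval: [0.78, 2.97]

Iteration 1:
  c_1 = (0.780000 + 2.970000)/2 = 1.875000
  f(c_1) = f(1.875000) = -4.392578
  f(a) × f(c) ≥ 0, new interval: [1.875000, 2.970000]
Iteration 2:
  c_2 = (1.875000 + 2.970000)/2 = 2.422500
  f(c_2) = f(2.422500) = 3.394963
  f(a) × f(c) < 0, new interval: [1.875000, 2.422500]
Iteration 3:
  c_3 = (1.875000 + 2.422500)/2 = 2.148750
  f(c_3) = f(2.148750) = -1.056823
  f(a) × f(c) ≥ 0, new interval: [2.148750, 2.422500]
Iteration 4:
  c_4 = (2.148750 + 2.422500)/2 = 2.285625
  f(c_4) = f(2.285625) = 1.021873
  f(a) × f(c) < 0, new interval: [2.148750, 2.285625]
Iteration 5:
  c_5 = (2.148750 + 2.285625)/2 = 2.217188
  f(c_5) = f(2.217188) = -0.053312
  f(a) × f(c) ≥ 0, new interval: [2.217188, 2.285625]

After 5 iteration(s), the approximation is c_5 = 2.217188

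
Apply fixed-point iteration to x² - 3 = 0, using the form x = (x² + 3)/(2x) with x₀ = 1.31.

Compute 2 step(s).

Equation: x² - 3 = 0
Fixed-point form: x = (x² + 3)/(2x)
x₀ = 1.31

x_1 = g(1.310000) = 1.800038
x_2 = g(1.800038) = 1.733335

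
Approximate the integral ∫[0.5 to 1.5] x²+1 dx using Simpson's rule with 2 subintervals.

f(x) = x²+1
a = 0.5, b = 1.5, n = 2
h = (b - a)/n = 0.500000

Simpson's rule: (h/3)[f(x₀) + 4f(x₁) + 2f(x₂) + ... + f(xₙ)]

x_0 = 0.5000, f(x_0) = 1.250000, coefficient = 1
x_1 = 1.0000, f(x_1) = 2.000000, coefficient = 4
x_2 = 1.5000, f(x_2) = 3.250000, coefficient = 1

I ≈ (0.500000/3) × 12.500000 = 2.083333
Exact value: 2.083333
Error: 0.000000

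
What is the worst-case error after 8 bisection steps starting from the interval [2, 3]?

Bisection error bound: |error| ≤ (b-a)/2^n
|error| ≤ (3 - 2)/2^8 = 1/2^8
|error| ≤ 0.0039062500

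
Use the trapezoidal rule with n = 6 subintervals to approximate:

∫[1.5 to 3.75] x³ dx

f(x) = x³
a = 1.5, b = 3.75, n = 6
h = (b - a)/n = 0.375000

Trapezoidal rule: (h/2)[f(x₀) + 2f(x₁) + 2f(x₂) + ... + f(xₙ)]

x_0 = 1.5000, f(x_0) = 3.375000, coefficient = 1
x_1 = 1.8750, f(x_1) = 6.591797, coefficient = 2
x_2 = 2.2500, f(x_2) = 11.390625, coefficient = 2
x_3 = 2.6250, f(x_3) = 18.087891, coefficient = 2
x_4 = 3.0000, f(x_4) = 27.000000, coefficient = 2
x_5 = 3.3750, f(x_5) = 38.443359, coefficient = 2
x_6 = 3.7500, f(x_6) = 52.734375, coefficient = 1

I ≈ (0.375000/2) × 259.136719 = 48.588135
Exact value: 48.172852
Error: 0.415283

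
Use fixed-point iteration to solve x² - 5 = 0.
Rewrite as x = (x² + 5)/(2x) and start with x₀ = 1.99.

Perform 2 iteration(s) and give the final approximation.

Equation: x² - 5 = 0
Fixed-point form: x = (x² + 5)/(2x)
x₀ = 1.99

x_1 = g(1.990000) = 2.251281
x_2 = g(2.251281) = 2.236119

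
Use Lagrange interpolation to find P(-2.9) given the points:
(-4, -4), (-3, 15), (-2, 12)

Lagrange interpolation formula:
P(x) = Σ yᵢ × Lᵢ(x)
where Lᵢ(x) = Π_{j≠i} (x - xⱼ)/(xᵢ - xⱼ)

L_0(-2.9) = (-2.9 - (-3))/(-4 - (-3)) × (-2.9 - (-2))/(-4 - (-2)) = -0.045000
L_1(-2.9) = (-2.9 - (-4))/(-3 - (-4)) × (-2.9 - (-2))/(-3 - (-2)) = 0.990000
L_2(-2.9) = (-2.9 - (-4))/(-2 - (-4)) × (-2.9 - (-3))/(-2 - (-3)) = 0.055000

P(-2.9) = (-4)×L_0(-2.9) + 15×L_1(-2.9) + 12×L_2(-2.9)
P(-2.9) = 15.690000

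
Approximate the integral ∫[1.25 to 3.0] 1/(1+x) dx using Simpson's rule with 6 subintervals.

f(x) = 1/(1+x)
a = 1.25, b = 3.0, n = 6
h = (b - a)/n = 0.291667

Simpson's rule: (h/3)[f(x₀) + 4f(x₁) + 2f(x₂) + ... + f(xₙ)]

x_0 = 1.2500, f(x_0) = 0.444444, coefficient = 1
x_1 = 1.5417, f(x_1) = 0.393443, coefficient = 4
x_2 = 1.8333, f(x_2) = 0.352941, coefficient = 2
x_3 = 2.1250, f(x_3) = 0.320000, coefficient = 4
x_4 = 2.4167, f(x_4) = 0.292683, coefficient = 2
x_5 = 2.7083, f(x_5) = 0.269663, coefficient = 4
x_6 = 3.0000, f(x_6) = 0.250000, coefficient = 1

I ≈ (0.291667/3) × 5.918115 = 0.575372
Exact value: 0.575364
Error: 0.000008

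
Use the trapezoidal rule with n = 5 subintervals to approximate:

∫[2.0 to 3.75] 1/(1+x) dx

f(x) = 1/(1+x)
a = 2.0, b = 3.75, n = 5
h = (b - a)/n = 0.350000

Trapezoidal rule: (h/2)[f(x₀) + 2f(x₁) + 2f(x₂) + ... + f(xₙ)]

x_0 = 2.0000, f(x_0) = 0.333333, coefficient = 1
x_1 = 2.3500, f(x_1) = 0.298507, coefficient = 2
x_2 = 2.7000, f(x_2) = 0.270270, coefficient = 2
x_3 = 3.0500, f(x_3) = 0.246914, coefficient = 2
x_4 = 3.4000, f(x_4) = 0.227273, coefficient = 2
x_5 = 3.7500, f(x_5) = 0.210526, coefficient = 1

I ≈ (0.350000/2) × 2.629788 = 0.460213
Exact value: 0.459532
Error: 0.000681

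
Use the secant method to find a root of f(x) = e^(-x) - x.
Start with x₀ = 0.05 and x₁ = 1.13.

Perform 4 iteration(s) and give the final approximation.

f(x) = e^(-x) - x
x₀ = 0.05, x₁ = 1.13

Secant formula: x_{n+1} = x_n - f(x_n)(x_n - x_{n-1})/(f(x_n) - f(x_{n-1}))

Iteration 1:
  f(0.050000) = 0.901229
  f(1.130000) = -0.806967
  x_2 = 1.130000 - (-0.806967)×(1.130000 - 0.050000)/(-0.806967 - 0.901229)
       = 0.619799
Iteration 2:
  f(1.130000) = -0.806967
  f(0.619799) = -0.081746
  x_3 = 0.619799 - (-0.081746)×(0.619799 - 1.130000)/(-0.081746 - (-0.806967))
       = 0.562289
Iteration 3:
  f(0.619799) = -0.081746
  f(0.562289) = 0.007613
  x_4 = 0.562289 - 0.007613×(0.562289 - 0.619799)/(0.007613 - (-0.081746))
       = 0.567189
Iteration 4:
  f(0.562289) = 0.007613
  f(0.567189) = -0.000072
  x_5 = 0.567189 - (-0.000072)×(0.567189 - 0.562289)/(-0.000072 - 0.007613)
       = 0.567143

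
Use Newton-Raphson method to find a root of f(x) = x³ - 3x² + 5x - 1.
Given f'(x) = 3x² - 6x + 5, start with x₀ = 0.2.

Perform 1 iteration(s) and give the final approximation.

f(x) = x³ - 3x² + 5x - 1
f'(x) = 3x² - 6x + 5
x₀ = 0.2

Newton-Raphson formula: x_{n+1} = x_n - f(x_n)/f'(x_n)

Iteration 1:
  f(0.200000) = -0.112000
  f'(0.200000) = 3.920000
  x_1 = 0.200000 - (-0.112000)/3.920000 = 0.228571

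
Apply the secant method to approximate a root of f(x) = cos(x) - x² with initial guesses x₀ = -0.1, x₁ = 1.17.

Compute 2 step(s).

f(x) = cos(x) - x²
x₀ = -0.1, x₁ = 1.17

Secant formula: x_{n+1} = x_n - f(x_n)(x_n - x_{n-1})/(f(x_n) - f(x_{n-1}))

Iteration 1:
  f(-0.100000) = 0.985004
  f(1.170000) = -0.978748
  x_2 = 1.170000 - (-0.978748)×(1.170000 - (-0.100000))/(-0.978748 - 0.985004)
       = 0.537023
Iteration 2:
  f(1.170000) = -0.978748
  f(0.537023) = 0.570842
  x_3 = 0.537023 - 0.570842×(0.537023 - 1.170000)/(0.570842 - (-0.978748))
       = 0.770201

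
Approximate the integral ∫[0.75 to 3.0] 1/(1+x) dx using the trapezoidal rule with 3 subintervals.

f(x) = 1/(1+x)
a = 0.75, b = 3.0, n = 3
h = (b - a)/n = 0.750000

Trapezoidal rule: (h/2)[f(x₀) + 2f(x₁) + 2f(x₂) + ... + f(xₙ)]

x_0 = 0.7500, f(x_0) = 0.571429, coefficient = 1
x_1 = 1.5000, f(x_1) = 0.400000, coefficient = 2
x_2 = 2.2500, f(x_2) = 0.307692, coefficient = 2
x_3 = 3.0000, f(x_3) = 0.250000, coefficient = 1

I ≈ (0.750000/2) × 2.236813 = 0.838805
Exact value: 0.826679
Error: 0.012126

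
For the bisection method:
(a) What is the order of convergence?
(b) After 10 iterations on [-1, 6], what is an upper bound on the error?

(a) Bisection has linear (order 1) convergence; the error is halved each step.

(b) Error bound = (b-a)/2^n = (6 - (-1))/2^{10}
    = 7/2^{10}

(a) 1 (linear); (b) error ≤ 6.84e-03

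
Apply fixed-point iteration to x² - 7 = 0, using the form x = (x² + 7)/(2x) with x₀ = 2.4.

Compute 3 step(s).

Equation: x² - 7 = 0
Fixed-point form: x = (x² + 7)/(2x)
x₀ = 2.4

x_1 = g(2.400000) = 2.658333
x_2 = g(2.658333) = 2.645781
x_3 = g(2.645781) = 2.645751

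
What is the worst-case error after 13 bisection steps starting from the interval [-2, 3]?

Bisection error bound: |error| ≤ (b-a)/2^n
|error| ≤ (3 - (-2))/2^13 = 5/2^13
|error| ≤ 0.0006103516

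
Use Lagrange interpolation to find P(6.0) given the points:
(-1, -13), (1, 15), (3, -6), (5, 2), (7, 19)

Lagrange interpolation formula:
P(x) = Σ yᵢ × Lᵢ(x)
where Lᵢ(x) = Π_{j≠i} (x - xⱼ)/(xᵢ - xⱼ)

L_0(6.0) = (6.0 - 1)/(-1 - 1) × (6.0 - 3)/(-1 - 3) × (6.0 - 5)/(-1 - 5) × (6.0 - 7)/(-1 - 7) = -0.039062
L_1(6.0) = (6.0 - (-1))/(1 - (-1)) × (6.0 - 3)/(1 - 3) × (6.0 - 5)/(1 - 5) × (6.0 - 7)/(1 - 7) = 0.218750
L_2(6.0) = (6.0 - (-1))/(3 - (-1)) × (6.0 - 1)/(3 - 1) × (6.0 - 5)/(3 - 5) × (6.0 - 7)/(3 - 7) = -0.546875
L_3(6.0) = (6.0 - (-1))/(5 - (-1)) × (6.0 - 1)/(5 - 1) × (6.0 - 3)/(5 - 3) × (6.0 - 7)/(5 - 7) = 1.093750
L_4(6.0) = (6.0 - (-1))/(7 - (-1)) × (6.0 - 1)/(7 - 1) × (6.0 - 3)/(7 - 3) × (6.0 - 5)/(7 - 5) = 0.273438

P(6.0) = (-13)×L_0(6.0) + 15×L_1(6.0) + (-6)×L_2(6.0) + 2×L_3(6.0) + 19×L_4(6.0)
P(6.0) = 14.453125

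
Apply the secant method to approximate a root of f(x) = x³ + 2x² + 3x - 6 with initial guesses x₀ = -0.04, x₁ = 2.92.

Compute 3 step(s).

f(x) = x³ + 2x² + 3x - 6
x₀ = -0.04, x₁ = 2.92

Secant formula: x_{n+1} = x_n - f(x_n)(x_n - x_{n-1})/(f(x_n) - f(x_{n-1}))

Iteration 1:
  f(-0.040000) = -6.116864
  f(2.920000) = 44.709888
  x_2 = 2.920000 - 44.709888×(2.920000 - (-0.040000))/(44.709888 - (-6.116864))
       = 0.316228
Iteration 2:
  f(2.920000) = 44.709888
  f(0.316228) = -4.819692
  x_3 = 0.316228 - (-4.819692)×(0.316228 - 2.920000)/(-4.819692 - 44.709888)
       = 0.569600
Iteration 3:
  f(0.316228) = -4.819692
  f(0.569600) = -3.457511
  x_4 = 0.569600 - (-3.457511)×(0.569600 - 0.316228)/(-3.457511 - (-4.819692))
       = 1.212711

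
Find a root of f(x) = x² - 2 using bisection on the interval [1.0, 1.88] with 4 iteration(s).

f(x) = x² - 2
Initial interval: [1.0, 1.88]

Iteration 1:
  c_1 = (1.000000 + 1.880000)/2 = 1.440000
  f(c_1) = f(1.440000) = 0.073600
  f(a) × f(c) < 0, new interval: [1.000000, 1.440000]
Iteration 2:
  c_2 = (1.000000 + 1.440000)/2 = 1.220000
  f(c_2) = f(1.220000) = -0.511600
  f(a) × f(c) ≥ 0, new interval: [1.220000, 1.440000]
Iteration 3:
  c_3 = (1.220000 + 1.440000)/2 = 1.330000
  f(c_3) = f(1.330000) = -0.231100
  f(a) × f(c) ≥ 0, new interval: [1.330000, 1.440000]
Iteration 4:
  c_4 = (1.330000 + 1.440000)/2 = 1.385000
  f(c_4) = f(1.385000) = -0.081775
  f(a) × f(c) ≥ 0, new interval: [1.385000, 1.440000]

After 4 iteration(s), the approximation is c_4 = 1.385000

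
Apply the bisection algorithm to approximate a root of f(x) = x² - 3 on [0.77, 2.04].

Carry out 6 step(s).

f(x) = x² - 3
Initial interval: [0.77, 2.04]

Iteration 1:
  c_1 = (0.770000 + 2.040000)/2 = 1.405000
  f(c_1) = f(1.405000) = -1.025975
  f(a) × f(c) ≥ 0, new interval: [1.405000, 2.040000]
Iteration 2:
  c_2 = (1.405000 + 2.040000)/2 = 1.722500
  f(c_2) = f(1.722500) = -0.032994
  f(a) × f(c) ≥ 0, new interval: [1.722500, 2.040000]
Iteration 3:
  c_3 = (1.722500 + 2.040000)/2 = 1.881250
  f(c_3) = f(1.881250) = 0.539102
  f(a) × f(c) < 0, new interval: [1.722500, 1.881250]
Iteration 4:
  c_4 = (1.722500 + 1.881250)/2 = 1.801875
  f(c_4) = f(1.801875) = 0.246754
  f(a) × f(c) < 0, new interval: [1.722500, 1.801875]
Iteration 5:
  c_5 = (1.722500 + 1.801875)/2 = 1.762188
  f(c_5) = f(1.762188) = 0.105305
  f(a) × f(c) < 0, new interval: [1.722500, 1.762188]
Iteration 6:
  c_6 = (1.722500 + 1.762188)/2 = 1.742344
  f(c_6) = f(1.742344) = 0.035762
  f(a) × f(c) < 0, new interval: [1.722500, 1.742344]

After 6 iteration(s), the approximation is c_6 = 1.742344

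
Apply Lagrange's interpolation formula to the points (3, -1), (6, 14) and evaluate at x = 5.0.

Lagrange interpolation formula:
P(x) = Σ yᵢ × Lᵢ(x)
where Lᵢ(x) = Π_{j≠i} (x - xⱼ)/(xᵢ - xⱼ)

L_0(5.0) = (5.0 - 6)/(3 - 6) = 0.333333
L_1(5.0) = (5.0 - 3)/(6 - 3) = 0.666667

P(5.0) = (-1)×L_0(5.0) + 14×L_1(5.0)
P(5.0) = 9.000000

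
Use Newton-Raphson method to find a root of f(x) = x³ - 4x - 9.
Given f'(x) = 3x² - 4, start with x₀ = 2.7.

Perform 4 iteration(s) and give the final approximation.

f(x) = x³ - 4x - 9
f'(x) = 3x² - 4
x₀ = 2.7

Newton-Raphson formula: x_{n+1} = x_n - f(x_n)/f'(x_n)

Iteration 1:
  f(2.700000) = -0.117000
  f'(2.700000) = 17.870000
  x_1 = 2.700000 - (-0.117000)/17.870000 = 2.706547
Iteration 2:
  f(2.706547) = 0.000348
  f'(2.706547) = 17.976195
  x_2 = 2.706547 - 0.000348/17.976195 = 2.706528
Iteration 3:
  f(2.706528) = 0.000000
  f'(2.706528) = 17.975881
  x_3 = 2.706528 - 0.000000/17.975881 = 2.706528
Iteration 4:
  f(2.706528) = 0.000000
  f'(2.706528) = 17.975881
  x_4 = 2.706528 - 0.000000/17.975881 = 2.706528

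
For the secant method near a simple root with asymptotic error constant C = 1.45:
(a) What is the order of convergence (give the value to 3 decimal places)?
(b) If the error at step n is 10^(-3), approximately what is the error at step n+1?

(a) Secant method has superlinear convergence with order φ = (1+√5)/2 ≈ 1.618.
    This means |e_{n+1}| ≈ C|e_n|^1.618.

(b) With |e_n| = 10^(-3) and C = 1.45:
    |e_{n+1}| ≈ 1.45 × (10^(-3))^1.618 = 1.45 × 10^(-4.85)

(a) ≈ 1.618 (golden ratio); (b) |e_{n+1}| ≈ 2.029e-05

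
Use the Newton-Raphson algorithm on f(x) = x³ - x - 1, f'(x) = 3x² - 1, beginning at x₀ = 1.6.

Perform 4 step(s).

f(x) = x³ - x - 1
f'(x) = 3x² - 1
x₀ = 1.6

Newton-Raphson formula: x_{n+1} = x_n - f(x_n)/f'(x_n)

Iteration 1:
  f(1.600000) = 1.496000
  f'(1.600000) = 6.680000
  x_1 = 1.600000 - 1.496000/6.680000 = 1.376048
Iteration 2:
  f(1.376048) = 0.229510
  f'(1.376048) = 4.680524
  x_2 = 1.376048 - 0.229510/4.680524 = 1.327013
Iteration 3:
  f(1.327013) = 0.009808
  f'(1.327013) = 4.282890
  x_3 = 1.327013 - 0.009808/4.282890 = 1.324723
Iteration 4:
  f(1.324723) = 0.000021
  f'(1.324723) = 4.264672
  x_4 = 1.324723 - 0.000021/4.264672 = 1.324718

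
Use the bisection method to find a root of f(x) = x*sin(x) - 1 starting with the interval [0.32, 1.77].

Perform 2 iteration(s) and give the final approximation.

f(x) = x*sin(x) - 1
Initial interval: [0.32, 1.77]

Iteration 1:
  c_1 = (0.320000 + 1.770000)/2 = 1.045000
  f(c_1) = f(1.045000) = -0.096154
  f(a) × f(c) ≥ 0, new interval: [1.045000, 1.770000]
Iteration 2:
  c_2 = (1.045000 + 1.770000)/2 = 1.407500
  f(c_2) = f(1.407500) = 0.388776
  f(a) × f(c) < 0, new interval: [1.045000, 1.407500]

After 2 iteration(s), the approximation is c_2 = 1.407500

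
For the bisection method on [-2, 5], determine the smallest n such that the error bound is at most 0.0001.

We need (b-a)/2^n ≤ 0.0001
(5 - (-2))/2^n ≤ 0.0001
7/2^n ≤ 0.0001
2^n ≥ 70000
n ≥ log₂(70000) = 16.10
n ≥ 17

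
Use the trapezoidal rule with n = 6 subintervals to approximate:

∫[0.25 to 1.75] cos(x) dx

f(x) = cos(x)
a = 0.25, b = 1.75, n = 6
h = (b - a)/n = 0.250000

Trapezoidal rule: (h/2)[f(x₀) + 2f(x₁) + 2f(x₂) + ... + f(xₙ)]

x_0 = 0.2500, f(x_0) = 0.968912, coefficient = 1
x_1 = 0.5000, f(x_1) = 0.877583, coefficient = 2
x_2 = 0.7500, f(x_2) = 0.731689, coefficient = 2
x_3 = 1.0000, f(x_3) = 0.540302, coefficient = 2
x_4 = 1.2500, f(x_4) = 0.315322, coefficient = 2
x_5 = 1.5000, f(x_5) = 0.070737, coefficient = 2
x_6 = 1.7500, f(x_6) = -0.178246, coefficient = 1

I ≈ (0.250000/2) × 5.861933 = 0.732742
Exact value: 0.736582
Error: 0.003840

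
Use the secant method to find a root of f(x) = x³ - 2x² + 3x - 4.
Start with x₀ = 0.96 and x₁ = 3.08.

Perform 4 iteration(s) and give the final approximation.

f(x) = x³ - 2x² + 3x - 4
x₀ = 0.96, x₁ = 3.08

Secant formula: x_{n+1} = x_n - f(x_n)(x_n - x_{n-1})/(f(x_n) - f(x_{n-1}))

Iteration 1:
  f(0.960000) = -2.078464
  f(3.080000) = 15.485312
  x_2 = 3.080000 - 15.485312×(3.080000 - 0.960000)/(15.485312 - (-2.078464))
       = 1.210877
Iteration 2:
  f(3.080000) = 15.485312
  f(1.210877) = -1.524400
  x_3 = 1.210877 - (-1.524400)×(1.210877 - 3.080000)/(-1.524400 - 15.485312)
       = 1.378386
Iteration 3:
  f(1.210877) = -1.524400
  f(1.378386) = -1.045875
  x_4 = 1.378386 - (-1.045875)×(1.378386 - 1.210877)/(-1.045875 - (-1.524400))
       = 1.744499
Iteration 4:
  f(1.378386) = -1.045875
  f(1.744499) = 0.455938
  x_5 = 1.744499 - 0.455938×(1.744499 - 1.378386)/(0.455938 - (-1.045875))
       = 1.633350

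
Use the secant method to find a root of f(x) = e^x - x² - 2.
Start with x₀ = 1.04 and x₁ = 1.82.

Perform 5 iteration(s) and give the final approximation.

f(x) = e^x - x² - 2
x₀ = 1.04, x₁ = 1.82

Secant formula: x_{n+1} = x_n - f(x_n)(x_n - x_{n-1})/(f(x_n) - f(x_{n-1}))

Iteration 1:
  f(1.040000) = -0.252383
  f(1.820000) = 0.859458
  x_2 = 1.820000 - 0.859458×(1.820000 - 1.040000)/(0.859458 - (-0.252383))
       = 1.217056
Iteration 2:
  f(1.820000) = 0.859458
  f(1.217056) = -0.103994
  x_3 = 1.217056 - (-0.103994)×(1.217056 - 1.820000)/(-0.103994 - 0.859458)
       = 1.282138
Iteration 3:
  f(1.217056) = -0.103994
  f(1.282138) = -0.039541
  x_4 = 1.282138 - (-0.039541)×(1.282138 - 1.217056)/(-0.039541 - (-0.103994))
       = 1.322063
Iteration 4:
  f(1.282138) = -0.039541
  f(1.322063) = 0.003302
  x_5 = 1.322063 - 0.003302×(1.322063 - 1.282138)/(0.003302 - (-0.039541))
       = 1.318986
Iteration 5:
  f(1.322063) = 0.003302
  f(1.318986) = -0.000096
  x_6 = 1.318986 - (-0.000096)×(1.318986 - 1.322063)/(-0.000096 - 0.003302)
       = 1.319073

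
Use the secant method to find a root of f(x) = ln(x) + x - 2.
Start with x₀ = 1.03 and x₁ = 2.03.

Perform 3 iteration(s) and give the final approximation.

f(x) = ln(x) + x - 2
x₀ = 1.03, x₁ = 2.03

Secant formula: x_{n+1} = x_n - f(x_n)(x_n - x_{n-1})/(f(x_n) - f(x_{n-1}))

Iteration 1:
  f(1.030000) = -0.940441
  f(2.030000) = 0.738036
  x_2 = 2.030000 - 0.738036×(2.030000 - 1.030000)/(0.738036 - (-0.940441))
       = 1.590294
Iteration 2:
  f(2.030000) = 0.738036
  f(1.590294) = 0.054213
  x_3 = 1.590294 - 0.054213×(1.590294 - 2.030000)/(0.054213 - 0.738036)
       = 1.555434
Iteration 3:
  f(1.590294) = 0.054213
  f(1.555434) = -0.002811
  x_4 = 1.555434 - (-0.002811)×(1.555434 - 1.590294)/(-0.002811 - 0.054213)
       = 1.557153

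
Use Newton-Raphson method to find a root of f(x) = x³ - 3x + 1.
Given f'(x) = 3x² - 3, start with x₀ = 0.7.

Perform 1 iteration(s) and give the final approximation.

f(x) = x³ - 3x + 1
f'(x) = 3x² - 3
x₀ = 0.7

Newton-Raphson formula: x_{n+1} = x_n - f(x_n)/f'(x_n)

Iteration 1:
  f(0.700000) = -0.757000
  f'(0.700000) = -1.530000
  x_1 = 0.700000 - (-0.757000)/(-1.530000) = 0.205229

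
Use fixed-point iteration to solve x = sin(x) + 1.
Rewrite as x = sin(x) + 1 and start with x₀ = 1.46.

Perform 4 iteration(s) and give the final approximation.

Equation: x = sin(x) + 1
Fixed-point form: x = sin(x) + 1
x₀ = 1.46

x_1 = g(1.460000) = 1.993868
x_2 = g(1.993868) = 1.911832
x_3 = g(1.911832) = 1.942409
x_4 = g(1.942409) = 1.931743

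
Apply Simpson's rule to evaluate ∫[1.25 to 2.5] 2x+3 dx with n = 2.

f(x) = 2x+3
a = 1.25, b = 2.5, n = 2
h = (b - a)/n = 0.625000

Simpson's rule: (h/3)[f(x₀) + 4f(x₁) + 2f(x₂) + ... + f(xₙ)]

x_0 = 1.2500, f(x_0) = 5.500000, coefficient = 1
x_1 = 1.8750, f(x_1) = 6.750000, coefficient = 4
x_2 = 2.5000, f(x_2) = 8.000000, coefficient = 1

I ≈ (0.625000/3) × 40.500000 = 8.437500
Exact value: 8.437500
Error: 0.000000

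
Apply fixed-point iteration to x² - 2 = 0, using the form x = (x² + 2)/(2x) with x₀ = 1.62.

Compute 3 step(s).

Equation: x² - 2 = 0
Fixed-point form: x = (x² + 2)/(2x)
x₀ = 1.62

x_1 = g(1.620000) = 1.427284
x_2 = g(1.427284) = 1.414273
x_3 = g(1.414273) = 1.414214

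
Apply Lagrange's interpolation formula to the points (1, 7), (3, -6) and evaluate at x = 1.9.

Lagrange interpolation formula:
P(x) = Σ yᵢ × Lᵢ(x)
where Lᵢ(x) = Π_{j≠i} (x - xⱼ)/(xᵢ - xⱼ)

L_0(1.9) = (1.9 - 3)/(1 - 3) = 0.550000
L_1(1.9) = (1.9 - 1)/(3 - 1) = 0.450000

P(1.9) = 7×L_0(1.9) + (-6)×L_1(1.9)
P(1.9) = 1.150000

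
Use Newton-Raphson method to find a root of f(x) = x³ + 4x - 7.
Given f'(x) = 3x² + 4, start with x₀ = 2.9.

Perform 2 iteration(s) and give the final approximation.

f(x) = x³ + 4x - 7
f'(x) = 3x² + 4
x₀ = 2.9

Newton-Raphson formula: x_{n+1} = x_n - f(x_n)/f'(x_n)

Iteration 1:
  f(2.900000) = 28.989000
  f'(2.900000) = 29.230000
  x_1 = 2.900000 - 28.989000/29.230000 = 1.908245
Iteration 2:
  f(1.908245) = 7.581661
  f'(1.908245) = 14.924196
  x_2 = 1.908245 - 7.581661/14.924196 = 1.400234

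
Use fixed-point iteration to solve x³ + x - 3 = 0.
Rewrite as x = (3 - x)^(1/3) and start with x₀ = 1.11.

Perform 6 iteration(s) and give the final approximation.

Equation: x³ + x - 3 = 0
Fixed-point form: x = (3 - x)^(1/3)
x₀ = 1.11

x_1 = g(1.110000) = 1.236386
x_2 = g(1.236386) = 1.208188
x_3 = g(1.208188) = 1.214593
x_4 = g(1.214593) = 1.213144
x_5 = g(1.213144) = 1.213472
x_6 = g(1.213472) = 1.213398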